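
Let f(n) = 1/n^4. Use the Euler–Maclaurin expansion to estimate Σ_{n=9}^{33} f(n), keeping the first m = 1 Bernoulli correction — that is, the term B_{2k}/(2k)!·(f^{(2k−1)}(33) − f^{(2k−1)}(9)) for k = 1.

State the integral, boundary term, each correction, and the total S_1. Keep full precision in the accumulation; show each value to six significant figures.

S_1 ≈ 0.000530238

The integral term ∫_9^33 1/x^4 dx = 0.000447972.
Endpoint term: (f(9) + f(33))/2 = (0.000152416 + 8.43226e-07)/2 = 7.66295e-05.
Running total after boundary: 0.000524601.
Order-1 term: 1/12 · (-1.02209e-07 − (-6.77404e-05)) = 5.63651e-06.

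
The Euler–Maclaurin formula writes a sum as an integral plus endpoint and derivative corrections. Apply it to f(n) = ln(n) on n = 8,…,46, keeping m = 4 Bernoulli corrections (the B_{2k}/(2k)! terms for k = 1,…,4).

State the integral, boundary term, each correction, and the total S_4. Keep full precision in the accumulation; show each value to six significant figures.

The integral term ∫_8^46 ln(x) dx = 121.482.
Boundary: ½(f(8) + f(46)) = ½(2.07944 + 3.82864) = 2.95404.
Integral + boundary = 124.436.
Correction k=1: B_{2}/2! · (f^{(1)}(46) − f^{(1)}(8)) = 1/12 · (0.0217391 − 0.125000) = -0.00860507.
After k=1: 124.427.
Correction k=2: B_{4}/4! · (f^{(3)}(46) − f^{(3)}(8)) = −1/720 · (2.05474e-05 − 0.00390625) = 5.39681e-06.
After k=2: 124.427.
Correction k=3: B_{6}/6! · (f^{(5)}(46) − f^{(5)}(8)) = 1/30240 · (1.16526e-07 − 0.000732422) = -2.42164e-08.
After k=3: 124.427.
Correction k=4: B_{8}/8! · (f^{(7)}(46) − f^{(7)}(8)) = −1/1209600 · (1.65207e-09 − 0.000343323) = 2.83830e-10.

S_4 ≈ 124.427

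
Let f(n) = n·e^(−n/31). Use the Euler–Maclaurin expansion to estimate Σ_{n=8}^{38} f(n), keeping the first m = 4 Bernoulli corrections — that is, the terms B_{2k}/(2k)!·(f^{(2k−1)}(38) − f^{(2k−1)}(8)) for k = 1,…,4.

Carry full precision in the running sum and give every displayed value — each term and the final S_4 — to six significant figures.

∫_8^38 x·e^(−x/31) dx evaluates to 306.166.
½[f(8) + f(38)] = ½[6.18036 + 11.1538] = 8.66708.
Integral + boundary = 314.833.
k=1: B_{2}/(2)! × [f^{(1)}(38) − f^{(1)}(8)] = 1/12 × (-0.0662789 − 0.573179) = -0.0532881.
Running total after k=1: 314.780.
k=2: B_{4}/(4)! × [f^{(3)}(38) − f^{(3)}(8)] = −1/720 × (0.000541897 − 0.00220423) = 2.30880e-06.
Running total after k=2: 314.780.
k=3: B_{6}/(6)! × [f^{(5)}(38) − f^{(5)}(8)] = 1/30240 × (1.19954e-06 − 3.96673e-06) = -9.15075e-11.
Running total after k=3: 314.780.
k=4: B_{8}/(8)! × [f^{(7)}(38) − f^{(7)}(8)] = −1/1209600 × (1.90968e-09 − 5.86865e-09) = 3.27296e-15.

S_4 ≈ 314.780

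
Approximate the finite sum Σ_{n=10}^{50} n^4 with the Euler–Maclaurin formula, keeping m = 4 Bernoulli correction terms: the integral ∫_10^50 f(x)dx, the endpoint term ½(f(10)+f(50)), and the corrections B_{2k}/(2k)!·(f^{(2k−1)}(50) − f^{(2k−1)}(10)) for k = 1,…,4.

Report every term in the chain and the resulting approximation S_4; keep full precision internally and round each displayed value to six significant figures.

S_4 ≈ 6.56513e+07

The integral term ∫_10^50 x^4 dx = 6.24800e+07.
Endpoint term: (f(10) + f(50))/2 = (10000.0 + 6.25000e+06)/2 = 3.13000e+06.
Running total after boundary: 6.56100e+07.
k=1: B_{2}/(2)! × [f^{(1)}(50) − f^{(1)}(10)] = 1/12 × (500000 − 4000.00) = 41333.3.
After k=1: 6.56513e+07.
k=2: B_{4}/(4)! × [f^{(3)}(50) − f^{(3)}(10)] = −1/720 × (1200.00 − 240.000) = -1.33333.
After k=2: 6.56513e+07.
k=3: B_{6}/(6)! × [f^{(5)}(50) − f^{(5)}(10)] = 1/30240 × (0.00000 − 0.00000) = 0.00000.
After k=3: 6.56513e+07.
k=4: B_{8}/(8)! × [f^{(7)}(50) − f^{(7)}(10)] = −1/1209600 × (0.00000 − 0.00000) = 0.00000.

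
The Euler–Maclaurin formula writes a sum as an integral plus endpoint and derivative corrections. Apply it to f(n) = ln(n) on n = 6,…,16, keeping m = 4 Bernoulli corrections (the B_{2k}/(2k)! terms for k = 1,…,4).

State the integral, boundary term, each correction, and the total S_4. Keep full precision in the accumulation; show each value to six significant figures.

S_4 ≈ 25.8844

Integral: ∫_6^16 ln(x) dx = 23.6109.
Boundary: ½(f(6) + f(16)) = ½(1.79176 + 2.77259) = 2.28217.
So far: 25.8930.
Order-1 term: 1/12 · (0.0625000 − 0.166667) = -0.00868056.
Running total after k=1: 25.8844.
Order-2 term: −1/720 · (0.000488281 − 0.00925926) = 1.21819e-05.
Running total after k=2: 25.8844.
Order-3 term: 1/30240 · (2.28882e-05 − 0.00308642) = -1.01307e-07.
Running total after k=3: 25.8844.
Order-4 term: −1/1209600 · (2.68221e-06 − 0.00257202) = 2.12412e-09.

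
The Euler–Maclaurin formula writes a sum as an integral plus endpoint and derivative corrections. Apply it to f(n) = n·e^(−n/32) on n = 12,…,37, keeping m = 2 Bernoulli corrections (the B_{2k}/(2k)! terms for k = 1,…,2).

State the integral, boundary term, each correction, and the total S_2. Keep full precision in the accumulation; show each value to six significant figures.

S_2 ≈ 282.830

∫_12^37 x·e^(−x/32) dx evaluates to 272.925.
Endpoint term: (f(12) + f(37))/2 = (8.24747 + 11.6426)/2 = 9.94502.
So far: 282.870.
k=1: B_{2}/(2)! × [f^{(1)}(37) − f^{(1)}(12)] = 1/12 × (-0.0491662 − 0.429556) = -0.0398935.
After k=1: 282.830.
k=2: B_{4}/(4)! × [f^{(3)}(37) − f^{(3)}(12)] = −1/720 × (0.000566564 − 0.00176185) = 1.66012e-06.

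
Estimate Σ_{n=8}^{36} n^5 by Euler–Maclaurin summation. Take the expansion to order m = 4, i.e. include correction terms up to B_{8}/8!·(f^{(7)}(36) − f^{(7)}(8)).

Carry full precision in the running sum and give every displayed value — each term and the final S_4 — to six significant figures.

S_4 ≈ 3.93701e+08

∫_8^36 x^5 dx evaluates to 3.62753e+08.
Boundary: ½(f(8) + f(36)) = ½(32768.0 + 6.04662e+07) = 3.02495e+07.
Integral + boundary = 3.93003e+08.
Correction k=1: B_{2}/2! · (f^{(1)}(36) − f^{(1)}(8)) = 1/12 · (8.39808e+06 − 20480.0) = 698133.
Partial sum through k=1: 3.93701e+08.
Correction k=2: B_{4}/4! · (f^{(3)}(36) − f^{(3)}(8)) = −1/720 · (77760.0 − 3840.00) = -102.667.
Partial sum through k=2: 3.93701e+08.
Correction k=3: B_{6}/6! · (f^{(5)}(36) − f^{(5)}(8)) = 1/30240 · (120.000 − 120.000) = 0.00000.
Partial sum through k=3: 3.93701e+08.
Correction k=4: B_{8}/8! · (f^{(7)}(36) − f^{(7)}(8)) = −1/1209600 · (0.00000 − 0.00000) = 0.00000.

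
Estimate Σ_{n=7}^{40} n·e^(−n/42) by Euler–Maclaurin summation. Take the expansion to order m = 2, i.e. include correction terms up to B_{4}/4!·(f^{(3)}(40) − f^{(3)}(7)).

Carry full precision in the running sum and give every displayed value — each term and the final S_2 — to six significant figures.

∫_7^40 x·e^(−x/42) dx evaluates to 413.291.
½[f(7) + f(40)] = ½[5.92537 + 15.4329] = 10.6791.
Integral + boundary = 423.970.
k=1: B_{2}/(2)! × [f^{(1)}(40) − f^{(1)}(7)] = 1/12 × (0.0183724 − 0.705401) = -0.0572524.
After k=1: 423.913.
k=2: B_{4}/(4)! × [f^{(3)}(40) − f^{(3)}(7)] = −1/720 × (0.000447854 − 0.00135962) = 1.26634e-06.

S_2 ≈ 423.913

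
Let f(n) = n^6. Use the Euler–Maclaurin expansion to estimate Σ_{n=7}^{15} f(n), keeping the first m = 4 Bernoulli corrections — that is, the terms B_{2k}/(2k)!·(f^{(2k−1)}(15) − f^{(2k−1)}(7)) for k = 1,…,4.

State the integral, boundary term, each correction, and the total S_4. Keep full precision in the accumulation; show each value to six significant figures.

∫_7^15 x^6 dx evaluates to 2.42908e+07.
Endpoint term: (f(7) + f(15))/2 = (117649 + 1.13906e+07)/2 = 5.75414e+06.
So far: 3.00450e+07.
Order-1 term: 1/12 · (4.55625e+06 − 100842) = 371284.
Running total after k=1: 3.04163e+07.
Order-2 term: −1/720 · (405000 − 41160.0) = -505.333.
Running total after k=2: 3.04157e+07.
Order-3 term: 1/30240 · (10800.0 − 5040.00) = 0.190476.
Running total after k=3: 3.04157e+07.
Order-4 term: −1/1209600 · (0.00000 − 0.00000) = 0.00000.

S_4 ≈ 3.04157e+07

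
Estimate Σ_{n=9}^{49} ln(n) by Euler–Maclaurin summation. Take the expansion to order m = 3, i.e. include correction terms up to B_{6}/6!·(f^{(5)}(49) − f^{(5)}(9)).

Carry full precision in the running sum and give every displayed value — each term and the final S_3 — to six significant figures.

S_3 ≈ 133.961

The integral term ∫_9^49 ln(x) dx = 130.924.
Endpoint term: (f(9) + f(49))/2 = (2.19722 + 3.89182)/2 = 3.04452.
Integral + boundary = 133.969.
Correction k=1: B_{2}/2! · (f^{(1)}(49) − f^{(1)}(9)) = 1/12 · (0.0204082 − 0.111111) = -0.00755858.
Running total after k=1: 133.961.
Correction k=2: B_{4}/4! · (f^{(3)}(49) − f^{(3)}(9)) = −1/720 · (1.69997e-05 − 0.00274348) = 3.78678e-06.
Running total after k=2: 133.961.
Correction k=3: B_{6}/6! · (f^{(5)}(49) − f^{(5)}(9)) = 1/30240 · (8.49632e-08 − 0.000406442) = -1.34377e-08.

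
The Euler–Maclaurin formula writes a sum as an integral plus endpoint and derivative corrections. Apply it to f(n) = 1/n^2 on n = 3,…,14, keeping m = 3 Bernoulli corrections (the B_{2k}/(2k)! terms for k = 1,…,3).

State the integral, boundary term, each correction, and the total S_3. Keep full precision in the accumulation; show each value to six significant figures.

The integral term ∫_3^14 1/x^2 dx = 0.261905.
Boundary: ½(f(3) + f(14)) = ½(0.111111 + 0.00510204) = 0.0581066.
Running total after boundary: 0.320011.
Order-1 term: 1/12 · (-0.000728863 − (-0.0740741)) = 0.00611210.
After k=1: 0.326123.
Order-2 term: −1/720 · (-4.46243e-05 − (-0.0987654)) = -0.000137112.
After k=2: 0.325986.
Order-3 term: 1/30240 · (-6.83024e-06 − (-0.329218)) = 1.08866e-05.

S_3 ≈ 0.325997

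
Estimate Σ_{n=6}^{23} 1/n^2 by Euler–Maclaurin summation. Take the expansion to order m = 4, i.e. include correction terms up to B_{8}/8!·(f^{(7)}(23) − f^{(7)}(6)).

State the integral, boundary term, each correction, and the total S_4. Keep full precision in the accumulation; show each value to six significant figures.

S_4 ≈ 0.138776

Integral: ∫_6^23 1/x^2 dx = 0.123188.
Endpoint term: (f(6) + f(23))/2 = (0.0277778 + 0.00189036)/2 = 0.0148341.
Running total after boundary: 0.138022.
k=1: B_{2}/(2)! × [f^{(1)}(23) − f^{(1)}(6)] = 1/12 × (-0.000164379 − (-0.00925926)) = 0.000757907.
Partial sum through k=1: 0.138780.
k=2: B_{4}/(4)! × [f^{(3)}(23) − f^{(3)}(6)] = −1/720 × (-3.72883e-06 − (-0.00308642)) = -4.28152e-06.
Partial sum through k=2: 0.138776.
k=3: B_{6}/(6)! × [f^{(5)}(23) − f^{(5)}(6)] = 1/30240 × (-2.11465e-07 − (-0.00257202)) = 8.50465e-08.
Partial sum through k=3: 0.138776.
k=4: B_{8}/(8)! × [f^{(7)}(23) − f^{(7)}(6)] = −1/1209600 × (-2.23857e-08 − (-0.00400091)) = -3.30762e-09.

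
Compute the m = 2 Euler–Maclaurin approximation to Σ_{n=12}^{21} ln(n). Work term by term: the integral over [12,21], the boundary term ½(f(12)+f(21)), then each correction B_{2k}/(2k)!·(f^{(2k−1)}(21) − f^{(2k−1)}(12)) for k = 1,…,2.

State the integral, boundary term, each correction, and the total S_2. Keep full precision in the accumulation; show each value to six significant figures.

∫_12^21 ln(x) dx evaluates to 25.1161.
Endpoint term: (f(12) + f(21))/2 = (2.48491 + 3.04452)/2 = 2.76471.
So far: 27.8808.
k=1: B_{2}/(2)! × [f^{(1)}(21) − f^{(1)}(12)] = 1/12 × (0.0476190 − 0.0833333) = -0.00297619.
Running total after k=1: 27.8778.
k=2: B_{4}/(4)! × [f^{(3)}(21) − f^{(3)}(12)] = −1/720 × (0.000215959 − 0.00115741) = 1.30757e-06.

S_2 ≈ 27.8778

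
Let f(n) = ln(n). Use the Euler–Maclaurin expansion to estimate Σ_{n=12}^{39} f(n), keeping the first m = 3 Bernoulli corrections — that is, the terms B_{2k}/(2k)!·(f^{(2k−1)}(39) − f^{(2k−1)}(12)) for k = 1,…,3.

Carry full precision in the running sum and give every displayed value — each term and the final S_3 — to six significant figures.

S_3 ≈ 89.1295

Integral: ∫_12^39 ln(x) dx = 86.0600.
Boundary: ½(f(12) + f(39)) = ½(2.48491 + 3.66356) = 3.07423.
Running total after boundary: 89.1343.
Order-1 term: 1/12 · (0.0256410 − 0.0833333) = -0.00480769.
Running total after k=1: 89.1295.
Order-2 term: −1/720 · (3.37160e-05 − 0.00115741) = 1.56068e-06.
Running total after k=2: 89.1295.
Order-3 term: 1/30240 · (2.66004e-07 − 9.64506e-05) = -3.18071e-09.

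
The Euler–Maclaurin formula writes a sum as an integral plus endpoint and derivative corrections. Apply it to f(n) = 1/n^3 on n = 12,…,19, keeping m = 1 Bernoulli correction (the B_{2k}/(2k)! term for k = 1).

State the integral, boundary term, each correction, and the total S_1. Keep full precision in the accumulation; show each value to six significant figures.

S_1 ≈ 0.00245957

The integral term ∫_12^19 1/x^3 dx = 0.00208718.
½[f(12) + f(19)] = ½[0.000578704 + 0.000145794] = 0.000362249.
So far: 0.00244943.
Correction k=1: B_{2}/2! · (f^{(1)}(19) − f^{(1)}(12)) = 1/12 · (-2.30201e-05 − (-0.000144676)) = 1.01380e-05.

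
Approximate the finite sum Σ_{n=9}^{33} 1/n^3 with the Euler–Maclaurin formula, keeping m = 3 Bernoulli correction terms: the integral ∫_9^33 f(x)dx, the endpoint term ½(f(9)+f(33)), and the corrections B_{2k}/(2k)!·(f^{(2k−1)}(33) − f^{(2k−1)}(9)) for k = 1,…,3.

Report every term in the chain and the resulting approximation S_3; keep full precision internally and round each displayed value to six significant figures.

S_3 ≈ 0.00645123

∫_9^33 1/x^3 dx evaluates to 0.00571370.
Endpoint term: (f(9) + f(33))/2 = (0.00137174 + 2.78265e-05)/2 = 0.000699784.
Integral + boundary = 0.00641349.
Order-1 term: 1/12 · (-2.52968e-06 − (-0.000457247)) = 3.78931e-05.
Running total after k=1: 0.00645138.
Order-2 term: −1/720 · (-4.64588e-08 − (-0.000112901)) = -1.56742e-07.
Running total after k=2: 0.00645122.
Order-3 term: 1/30240 · (-1.79180e-09 − (-5.85410e-05)) = 1.93582e-09.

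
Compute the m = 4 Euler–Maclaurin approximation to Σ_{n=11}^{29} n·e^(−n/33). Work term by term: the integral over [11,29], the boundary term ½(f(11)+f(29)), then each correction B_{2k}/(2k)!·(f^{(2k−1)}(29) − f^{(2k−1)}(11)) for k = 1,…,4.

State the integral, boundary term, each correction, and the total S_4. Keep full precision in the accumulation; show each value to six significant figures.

∫_11^29 x·e^(−x/33) dx evaluates to 190.728.
Endpoint term: (f(11) + f(29))/2 = (7.88184 + 12.0433)/2 = 9.96257.
So far: 200.691.
Order-1 term: 1/12 · (0.0503377 − 0.477688) = -0.0356125.
Running total after k=1: 200.655.
Order-2 term: −1/720 · (0.000808916 − 0.00175459) = 1.31344e-06.
Running total after k=2: 200.655.
Order-3 term: 1/30240 · (1.44317e-06 − 2.81959e-06) = -4.55167e-11.
Running total after k=3: 200.655.
Order-4 term: −1/1209600 · (1.96834e-09 − 3.69880e-09) = 1.43060e-15.

S_4 ≈ 200.655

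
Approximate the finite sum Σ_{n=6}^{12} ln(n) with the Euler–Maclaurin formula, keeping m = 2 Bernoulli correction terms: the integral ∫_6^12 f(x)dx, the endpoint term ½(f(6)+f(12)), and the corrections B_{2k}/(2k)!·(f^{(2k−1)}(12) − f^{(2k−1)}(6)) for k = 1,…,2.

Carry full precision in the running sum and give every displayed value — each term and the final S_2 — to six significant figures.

S_2 ≈ 15.1997

∫_6^12 ln(x) dx evaluates to 13.0683.
Endpoint term: (f(6) + f(12))/2 = (1.79176 + 2.48491)/2 = 2.13833.
Integral + boundary = 15.2067.
Correction k=1: B_{2}/2! · (f^{(1)}(12) − f^{(1)}(6)) = 1/12 · (0.0833333 − 0.166667) = -0.00694444.
Partial sum through k=1: 15.1997.
Correction k=2: B_{4}/4! · (f^{(3)}(12) − f^{(3)}(6)) = −1/720 · (0.00115741 − 0.00925926) = 1.12526e-05.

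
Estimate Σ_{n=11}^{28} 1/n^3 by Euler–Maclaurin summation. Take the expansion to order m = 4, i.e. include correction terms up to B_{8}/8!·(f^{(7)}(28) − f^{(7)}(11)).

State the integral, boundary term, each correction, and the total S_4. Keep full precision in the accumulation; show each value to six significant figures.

Integral: ∫_11^28 1/x^3 dx = 0.00349448.
½[f(11) + f(28)] = ½[0.000751315 + 4.55539e-05] = 0.000398434.
Running total after boundary: 0.00389291.
k=1: B_{2}/(2)! × [f^{(1)}(28) − f^{(1)}(11)] = 1/12 × (-4.88078e-06 − (-0.000204904)) = 1.66686e-05.
After k=1: 0.00390958.
k=2: B_{4}/(4)! × [f^{(3)}(28) − f^{(3)}(11)] = −1/720 × (-1.24510e-07 − (-3.38684e-05)) = -4.68666e-08.
After k=2: 0.00390953.
k=3: B_{6}/(6)! × [f^{(5)}(28) − f^{(5)}(11)] = 1/30240 × (-6.67016e-09 − (-1.17560e-05)) = 3.88536e-10.
After k=3: 0.00390953.
k=4: B_{8}/(8)! × [f^{(7)}(28) − f^{(7)}(11)] = −1/1209600 × (-6.12566e-10 − (-6.99530e-06)) = -5.78264e-12.

S_4 ≈ 0.00390953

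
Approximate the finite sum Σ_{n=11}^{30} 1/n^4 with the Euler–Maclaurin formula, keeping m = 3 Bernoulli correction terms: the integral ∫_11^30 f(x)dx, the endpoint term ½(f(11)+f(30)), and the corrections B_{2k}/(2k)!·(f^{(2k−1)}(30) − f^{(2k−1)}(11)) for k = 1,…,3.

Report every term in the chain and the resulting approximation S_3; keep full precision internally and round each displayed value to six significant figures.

S_3 ≈ 0.000274908

Integral: ∫_11^30 1/x^4 dx = 0.000238093.
½[f(11) + f(30)] = ½[6.83013e-05 + 1.23457e-06] = 3.47680e-05.
So far: 0.000272861.
Order-1 term: 1/12 · (-1.64609e-07 − (-2.48369e-05)) = 2.05602e-06.
After k=1: 0.000274917.
Order-2 term: −1/720 · (-5.48697e-09 − (-6.15790e-06)) = -8.54501e-09.
After k=2: 0.000274908.
Order-3 term: 1/30240 · (-3.41411e-10 − (-2.84994e-06)) = 9.42326e-11.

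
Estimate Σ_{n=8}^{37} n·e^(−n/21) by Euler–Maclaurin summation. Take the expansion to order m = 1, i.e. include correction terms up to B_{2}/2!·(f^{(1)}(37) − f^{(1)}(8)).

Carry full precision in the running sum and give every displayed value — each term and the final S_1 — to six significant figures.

S_1 ≈ 212.787

The integral term ∫_8^37 x·e^(−x/21) dx = 206.923.
½[f(8) + f(37)] = ½[5.46568 + 6.35355] = 5.90961.
So far: 212.833.
Correction k=1: B_{2}/2! · (f^{(1)}(37) − f^{(1)}(8)) = 1/12 · (-0.130832 − 0.422940) = -0.0461477.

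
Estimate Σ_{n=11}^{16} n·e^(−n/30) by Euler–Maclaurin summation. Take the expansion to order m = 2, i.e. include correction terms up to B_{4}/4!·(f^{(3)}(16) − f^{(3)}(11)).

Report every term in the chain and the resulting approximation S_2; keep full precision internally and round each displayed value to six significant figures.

Integral: ∫_11^16 x·e^(−x/30) dx = 42.8682.
½[f(11) + f(16)] = ½[7.62345 + 9.38634] = 8.50489.
Running total after boundary: 51.3731.
Correction k=1: B_{2}/2! · (f^{(1)}(16) − f^{(1)}(11)) = 1/12 · (0.273768 − 0.438926) = -0.0137631.
After k=1: 51.3593.
Correction k=2: B_{4}/4! · (f^{(3)}(16) − f^{(3)}(11)) = −1/720 · (0.00160785 − 0.00202779) = 5.83250e-07.

S_2 ≈ 51.3593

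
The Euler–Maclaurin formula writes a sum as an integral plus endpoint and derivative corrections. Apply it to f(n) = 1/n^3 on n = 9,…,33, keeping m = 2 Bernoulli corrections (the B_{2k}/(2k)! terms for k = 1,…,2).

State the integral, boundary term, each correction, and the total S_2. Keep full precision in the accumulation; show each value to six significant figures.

S_2 ≈ 0.00645122

The integral term ∫_9^33 1/x^3 dx = 0.00571370.
Endpoint term: (f(9) + f(33))/2 = (0.00137174 + 2.78265e-05)/2 = 0.000699784.
Integral + boundary = 0.00641349.
Order-1 term: 1/12 · (-2.52968e-06 − (-0.000457247)) = 3.78931e-05.
Running total after k=1: 0.00645138.
Order-2 term: −1/720 · (-4.64588e-08 − (-0.000112901)) = -1.56742e-07.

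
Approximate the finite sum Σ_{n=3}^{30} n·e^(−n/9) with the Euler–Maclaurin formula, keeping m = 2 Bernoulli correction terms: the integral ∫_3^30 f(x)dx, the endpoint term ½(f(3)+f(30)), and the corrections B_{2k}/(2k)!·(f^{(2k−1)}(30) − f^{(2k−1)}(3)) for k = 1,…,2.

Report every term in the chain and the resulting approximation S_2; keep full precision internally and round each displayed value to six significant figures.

S_2 ≈ 66.4270

∫_3^30 x·e^(−x/9) dx evaluates to 64.8638.
½[f(3) + f(30)] = ½[2.14959 + 1.07022] = 1.60991.
Running total after boundary: 66.4737.
Correction k=1: B_{2}/2! · (f^{(1)}(30) − f^{(1)}(3)) = 1/12 · (-0.0832393 − 0.477688) = -0.0467439.
After k=1: 66.4270.
Correction k=2: B_{4}/4! · (f^{(3)}(30) − f^{(3)}(3)) = −1/720 · (-0.000146807 − 0.0235895) = 3.29671e-05.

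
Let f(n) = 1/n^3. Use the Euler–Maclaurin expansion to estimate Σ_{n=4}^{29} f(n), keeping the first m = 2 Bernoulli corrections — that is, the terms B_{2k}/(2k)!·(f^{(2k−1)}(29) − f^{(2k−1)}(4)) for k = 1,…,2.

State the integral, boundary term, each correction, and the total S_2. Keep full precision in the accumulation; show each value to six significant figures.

The integral term ∫_4^29 1/x^3 dx = 0.0306555.
Endpoint term: (f(4) + f(29))/2 = (0.0156250 + 4.10021e-05)/2 = 0.00783300.
So far: 0.0384885.
Order-1 term: 1/12 · (-4.24160e-06 − (-0.0117188)) = 0.000976209.
After k=1: 0.0394647.
Order-2 term: −1/720 · (-1.00870e-07 − (-0.0146484)) = -2.03449e-05.

S_2 ≈ 0.0394443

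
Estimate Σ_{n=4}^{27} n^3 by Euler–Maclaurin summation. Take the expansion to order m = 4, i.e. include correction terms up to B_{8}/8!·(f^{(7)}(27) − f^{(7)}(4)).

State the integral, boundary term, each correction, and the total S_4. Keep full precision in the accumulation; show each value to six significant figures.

S_4 ≈ 142848

The integral term ∫_4^27 x^3 dx = 132796.
Endpoint term: (f(4) + f(27))/2 = (64.0000 + 19683.0)/2 = 9873.50.
Integral + boundary = 142670.
k=1: B_{2}/(2)! × [f^{(1)}(27) − f^{(1)}(4)] = 1/12 × (2187.00 − 48.0000) = 178.250.
After k=1: 142848.
k=2: B_{4}/(4)! × [f^{(3)}(27) − f^{(3)}(4)] = −1/720 × (6.00000 − 6.00000) = 0.00000.
After k=2: 142848.
k=3: B_{6}/(6)! × [f^{(5)}(27) − f^{(5)}(4)] = 1/30240 × (0.00000 − 0.00000) = 0.00000.
After k=3: 142848.
k=4: B_{8}/(8)! × [f^{(7)}(27) − f^{(7)}(4)] = −1/1209600 × (0.00000 − 0.00000) = 0.00000.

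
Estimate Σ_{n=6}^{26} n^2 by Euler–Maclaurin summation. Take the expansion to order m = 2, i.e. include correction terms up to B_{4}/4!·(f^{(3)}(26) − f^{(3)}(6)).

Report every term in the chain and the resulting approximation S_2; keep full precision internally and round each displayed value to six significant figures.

S_2 ≈ 6146.00

The integral term ∫_6^26 x^2 dx = 5786.67.
Boundary: ½(f(6) + f(26)) = ½(36.0000 + 676.000) = 356.000.
Integral + boundary = 6142.67.
Correction k=1: B_{2}/2! · (f^{(1)}(26) − f^{(1)}(6)) = 1/12 · (52.0000 − 12.0000) = 3.33333.
Running total after k=1: 6146.00.
Correction k=2: B_{4}/4! · (f^{(3)}(26) − f^{(3)}(6)) = −1/720 · (0.00000 − 0.00000) = 0.00000.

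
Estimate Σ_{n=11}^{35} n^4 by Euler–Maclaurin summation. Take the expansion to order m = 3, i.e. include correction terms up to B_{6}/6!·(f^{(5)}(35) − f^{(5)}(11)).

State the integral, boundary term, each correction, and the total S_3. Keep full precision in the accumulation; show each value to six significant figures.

S_3 ≈ 1.12436e+07

∫_11^35 x^4 dx evaluates to 1.04722e+07.
Endpoint term: (f(11) + f(35))/2 = (14641.0 + 1.50062e+06)/2 = 757633.
Integral + boundary = 1.12298e+07.
k=1: B_{2}/(2)! × [f^{(1)}(35) − f^{(1)}(11)] = 1/12 × (171500 − 5324.00) = 13848.0.
Partial sum through k=1: 1.12436e+07.
k=2: B_{4}/(4)! × [f^{(3)}(35) − f^{(3)}(11)] = −1/720 × (840.000 − 264.000) = -0.800000.
Partial sum through k=2: 1.12436e+07.
k=3: B_{6}/(6)! × [f^{(5)}(35) − f^{(5)}(11)] = 1/30240 × (0.00000 − 0.00000) = 0.00000.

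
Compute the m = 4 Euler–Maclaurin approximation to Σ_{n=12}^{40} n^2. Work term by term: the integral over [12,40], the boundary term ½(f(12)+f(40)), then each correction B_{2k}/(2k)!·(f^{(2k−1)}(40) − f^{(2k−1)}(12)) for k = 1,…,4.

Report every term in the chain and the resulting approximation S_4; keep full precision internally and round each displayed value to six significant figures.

S_4 ≈ 21634.0

Integral: ∫_12^40 x^2 dx = 20757.3.
½[f(12) + f(40)] = ½[144.000 + 1600.00] = 872.000.
So far: 21629.3.
Correction k=1: B_{2}/2! · (f^{(1)}(40) − f^{(1)}(12)) = 1/12 · (80.0000 − 24.0000) = 4.66667.
Running total after k=1: 21634.0.
Correction k=2: B_{4}/4! · (f^{(3)}(40) − f^{(3)}(12)) = −1/720 · (0.00000 − 0.00000) = 0.00000.
Running total after k=2: 21634.0.
Correction k=3: B_{6}/6! · (f^{(5)}(40) − f^{(5)}(12)) = 1/30240 · (0.00000 − 0.00000) = 0.00000.
Running total after k=3: 21634.0.
Correction k=4: B_{8}/8! · (f^{(7)}(40) − f^{(7)}(12)) = −1/1209600 · (0.00000 − 0.00000) = 0.00000.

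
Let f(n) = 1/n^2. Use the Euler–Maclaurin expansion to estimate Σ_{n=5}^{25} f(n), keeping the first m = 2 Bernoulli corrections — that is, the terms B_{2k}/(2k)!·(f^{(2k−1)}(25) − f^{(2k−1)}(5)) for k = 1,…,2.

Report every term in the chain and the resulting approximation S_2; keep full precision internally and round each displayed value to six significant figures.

S_2 ≈ 0.182112

The integral term ∫_5^25 1/x^2 dx = 0.160000.
½[f(5) + f(25)] = ½[0.0400000 + 0.00160000] = 0.0208000.
Integral + boundary = 0.180800.
Order-1 term: 1/12 · (-0.000128000 − (-0.0160000)) = 0.00132267.
Partial sum through k=1: 0.182123.
Order-2 term: −1/720 · (-2.45760e-06 − (-0.00768000)) = -1.06633e-05.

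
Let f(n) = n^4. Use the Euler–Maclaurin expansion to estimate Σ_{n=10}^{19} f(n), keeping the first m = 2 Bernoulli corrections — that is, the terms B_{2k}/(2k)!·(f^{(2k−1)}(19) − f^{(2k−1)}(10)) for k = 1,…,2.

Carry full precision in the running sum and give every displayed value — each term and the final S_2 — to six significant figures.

S_2 ≈ 547333

Integral: ∫_10^19 x^4 dx = 475220.
Endpoint term: (f(10) + f(19))/2 = (10000.0 + 130321)/2 = 70160.5.
Integral + boundary = 545380.
k=1: B_{2}/(2)! × [f^{(1)}(19) − f^{(1)}(10)] = 1/12 × (27436.0 − 4000.00) = 1953.00.
Running total after k=1: 547333.
k=2: B_{4}/(4)! × [f^{(3)}(19) − f^{(3)}(10)] = −1/720 × (456.000 − 240.000) = -0.300000.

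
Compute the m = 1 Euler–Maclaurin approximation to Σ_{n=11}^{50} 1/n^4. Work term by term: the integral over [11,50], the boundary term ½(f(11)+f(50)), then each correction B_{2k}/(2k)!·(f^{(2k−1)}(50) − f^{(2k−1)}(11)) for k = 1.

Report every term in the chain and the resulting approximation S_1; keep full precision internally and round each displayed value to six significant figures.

S_1 ≈ 0.000284071

Integral: ∫_11^50 1/x^4 dx = 0.000247772.
Endpoint term: (f(11) + f(50))/2 = (6.83013e-05 + 1.60000e-07)/2 = 3.42307e-05.
Integral + boundary = 0.000282002.
Correction k=1: B_{2}/2! · (f^{(1)}(50) − f^{(1)}(11)) = 1/12 · (-1.28000e-08 − (-2.48369e-05)) = 2.06867e-06.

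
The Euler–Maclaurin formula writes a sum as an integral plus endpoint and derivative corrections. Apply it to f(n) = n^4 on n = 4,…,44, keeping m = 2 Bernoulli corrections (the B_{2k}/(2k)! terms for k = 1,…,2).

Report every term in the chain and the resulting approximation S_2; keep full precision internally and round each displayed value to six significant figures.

S_2 ≈ 3.48856e+07

The integral term ∫_4^44 x^4 dx = 3.29830e+07.
Endpoint term: (f(4) + f(44))/2 = (256.000 + 3.74810e+06)/2 = 1.87418e+06.
Integral + boundary = 3.48572e+07.
Order-1 term: 1/12 · (340736 − 256.000) = 28373.3.
After k=1: 3.48856e+07.
Order-2 term: −1/720 · (1056.00 − 96.0000) = -1.33333.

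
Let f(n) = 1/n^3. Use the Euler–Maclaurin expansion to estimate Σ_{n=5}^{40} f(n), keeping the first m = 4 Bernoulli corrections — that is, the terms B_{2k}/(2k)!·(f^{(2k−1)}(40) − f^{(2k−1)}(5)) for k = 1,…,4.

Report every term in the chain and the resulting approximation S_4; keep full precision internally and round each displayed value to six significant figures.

Integral: ∫_5^40 1/x^3 dx = 0.0196875.
Boundary: ½(f(5) + f(40)) = ½(0.00800000 + 1.56250e-05) = 0.00400781.
Integral + boundary = 0.0236953.
Correction k=1: B_{2}/2! · (f^{(1)}(40) − f^{(1)}(5)) = 1/12 · (-1.17187e-06 − (-0.00480000)) = 0.000399902.
After k=1: 0.0240952.
Correction k=2: B_{4}/4! · (f^{(3)}(40) − f^{(3)}(5)) = −1/720 · (-1.46484e-08 − (-0.00384000)) = -5.33331e-06.
After k=2: 0.0240899.
Correction k=3: B_{6}/6! · (f^{(5)}(40) − f^{(5)}(5)) = 1/30240 · (-3.84521e-10 − (-0.00645120)) = 2.13333e-07.
After k=3: 0.0240901.
Correction k=4: B_{8}/8! · (f^{(7)}(40) − f^{(7)}(5)) = −1/1209600 · (-1.73035e-11 − (-0.0185795)) = -1.53600e-08.

S_4 ≈ 0.0240901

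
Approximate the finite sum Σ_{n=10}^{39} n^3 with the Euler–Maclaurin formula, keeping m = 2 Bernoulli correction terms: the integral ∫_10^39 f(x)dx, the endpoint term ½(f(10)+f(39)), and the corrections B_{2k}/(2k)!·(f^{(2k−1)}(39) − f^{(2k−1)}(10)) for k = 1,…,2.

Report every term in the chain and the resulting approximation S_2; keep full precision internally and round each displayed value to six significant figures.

∫_10^39 x^3 dx evaluates to 575860.
Endpoint term: (f(10) + f(39))/2 = (1000.00 + 59319.0)/2 = 30159.5.
Running total after boundary: 606020.
Correction k=1: B_{2}/2! · (f^{(1)}(39) − f^{(1)}(10)) = 1/12 · (4563.00 − 300.000) = 355.250.
Partial sum through k=1: 606375.
Correction k=2: B_{4}/4! · (f^{(3)}(39) − f^{(3)}(10)) = −1/720 · (6.00000 − 6.00000) = 0.00000.

S_2 ≈ 606375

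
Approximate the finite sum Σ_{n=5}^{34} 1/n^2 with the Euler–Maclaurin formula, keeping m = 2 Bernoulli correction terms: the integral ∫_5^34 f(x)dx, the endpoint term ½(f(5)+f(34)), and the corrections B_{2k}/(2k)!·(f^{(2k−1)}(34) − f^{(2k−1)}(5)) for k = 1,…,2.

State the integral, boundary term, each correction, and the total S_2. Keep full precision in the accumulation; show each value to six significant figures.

∫_5^34 1/x^2 dx evaluates to 0.170588.
Endpoint term: (f(5) + f(34))/2 = (0.0400000 + 0.000865052)/2 = 0.0204325.
Running total after boundary: 0.191021.
k=1: B_{2}/(2)! × [f^{(1)}(34) − f^{(1)}(5)] = 1/12 × (-5.08854e-05 − (-0.0160000)) = 0.00132909.
Running total after k=1: 0.192350.
k=2: B_{4}/(4)! × [f^{(3)}(34) − f^{(3)}(5)] = −1/720 × (-5.28222e-07 − (-0.00768000)) = -1.06659e-05.

S_2 ≈ 0.192339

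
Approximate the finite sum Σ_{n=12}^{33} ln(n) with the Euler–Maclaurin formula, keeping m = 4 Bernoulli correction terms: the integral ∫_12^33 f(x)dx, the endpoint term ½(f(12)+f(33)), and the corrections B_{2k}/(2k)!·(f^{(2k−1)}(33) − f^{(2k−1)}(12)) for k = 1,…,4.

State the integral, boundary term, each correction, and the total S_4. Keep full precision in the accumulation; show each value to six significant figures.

The integral term ∫_12^33 ln(x) dx = 64.5659.
½[f(12) + f(33)] = ½[2.48491 + 3.49651] = 2.99071.
Integral + boundary = 67.5566.
Correction k=1: B_{2}/2! · (f^{(1)}(33) − f^{(1)}(12)) = 1/12 · (0.0303030 − 0.0833333) = -0.00441919.
Running total after k=1: 67.5522.
Correction k=2: B_{4}/4! · (f^{(3)}(33) − f^{(3)}(12)) = −1/720 · (5.56529e-05 − 0.00115741) = 1.53021e-06.
Running total after k=2: 67.5522.
Correction k=3: B_{6}/6! · (f^{(5)}(33) − f^{(5)}(12)) = 1/30240 · (6.13256e-07 − 9.64506e-05) = -3.16922e-09.
Running total after k=3: 67.5522.
Correction k=4: B_{8}/8! · (f^{(7)}(33) − f^{(7)}(12)) = −1/1209600 · (1.68941e-08 − 2.00939e-05) = 1.65980e-11.

S_4 ≈ 67.5522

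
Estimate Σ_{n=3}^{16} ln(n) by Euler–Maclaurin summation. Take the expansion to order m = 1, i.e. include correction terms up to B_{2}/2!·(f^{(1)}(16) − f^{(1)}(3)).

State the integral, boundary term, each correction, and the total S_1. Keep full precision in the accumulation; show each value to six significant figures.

S_1 ≈ 29.9786

The integral term ∫_3^16 ln(x) dx = 28.0656.
½[f(3) + f(16)] = ½[1.09861 + 2.77259] = 1.93560.
Running total after boundary: 30.0012.
Order-1 term: 1/12 · (0.0625000 − 0.333333) = -0.0225694.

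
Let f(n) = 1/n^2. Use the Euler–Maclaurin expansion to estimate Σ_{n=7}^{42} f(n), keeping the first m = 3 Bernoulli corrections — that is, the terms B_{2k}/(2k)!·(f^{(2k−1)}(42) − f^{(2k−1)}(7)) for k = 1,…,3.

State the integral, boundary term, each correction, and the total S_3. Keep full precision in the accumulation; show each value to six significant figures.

S_3 ≈ 0.130017

∫_7^42 1/x^2 dx evaluates to 0.119048.
Endpoint term: (f(7) + f(42))/2 = (0.0204082 + 0.000566893)/2 = 0.0104875.
So far: 0.129535.
Correction k=1: B_{2}/2! · (f^{(1)}(42) − f^{(1)}(7)) = 1/12 · (-2.69949e-05 − (-0.00583090)) = 0.000483659.
After k=1: 0.130019.
Correction k=2: B_{4}/4! · (f^{(3)}(42) − f^{(3)}(7)) = −1/720 · (-1.83639e-07 − (-0.00142798)) = -1.98305e-06.
After k=2: 0.130017.
Correction k=3: B_{6}/6! · (f^{(5)}(42) − f^{(5)}(7)) = 1/30240 · (-3.12311e-09 − (-0.000874271)) = 2.89110e-08.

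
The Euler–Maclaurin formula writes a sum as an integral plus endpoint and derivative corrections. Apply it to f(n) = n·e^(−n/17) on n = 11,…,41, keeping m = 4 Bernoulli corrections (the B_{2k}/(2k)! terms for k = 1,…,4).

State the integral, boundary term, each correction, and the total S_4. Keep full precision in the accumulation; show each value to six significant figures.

∫_11^41 x·e^(−x/17) dx evaluates to 160.824.
Boundary: ½(f(11) + f(41)) = ½(5.75942 + 3.67593) = 4.71768.
Running total after boundary: 165.542.
Order-1 term: 1/12 · (-0.126574 − 0.184794) = -0.0259474.
Running total after k=1: 165.516.
Order-2 term: −1/720 · (0.000182489 − 0.00426284) = 5.66716e-06.
Running total after k=2: 165.516.
Order-3 term: 1/30240 · (2.77838e-06 − 2.72881e-05) = -8.10506e-10.
Running total after k=3: 165.516.
Order-4 term: −1/1209600 · (1.70426e-08 − 1.37806e-07) = 9.98372e-14.

S_4 ≈ 165.516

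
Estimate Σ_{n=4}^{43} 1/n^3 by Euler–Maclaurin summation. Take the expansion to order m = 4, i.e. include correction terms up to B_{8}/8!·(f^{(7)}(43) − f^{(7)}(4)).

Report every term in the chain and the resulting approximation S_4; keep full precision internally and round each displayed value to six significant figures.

S_4 ≈ 0.0397556

The integral term ∫_4^43 1/x^3 dx = 0.0309796.
Endpoint term: (f(4) + f(43))/2 = (0.0156250 + 1.25775e-05)/2 = 0.00781879.
Integral + boundary = 0.0387984.
Correction k=1: B_{2}/2! · (f^{(1)}(43) − f^{(1)}(4)) = 1/12 · (-8.77501e-07 − (-0.0117188)) = 0.000976489.
Running total after k=1: 0.0397749.
Correction k=2: B_{4}/4! · (f^{(3)}(43) − f^{(3)}(4)) = −1/720 · (-9.49162e-09 − (-0.0146484)) = -2.03450e-05.
Running total after k=2: 0.0397545.
Correction k=3: B_{6}/6! · (f^{(5)}(43) − f^{(5)}(4)) = 1/30240 · (-2.15602e-10 − (-0.0384521)) = 1.27157e-06.
Running total after k=3: 0.0397558.
Correction k=4: B_{8}/8! · (f^{(7)}(43) − f^{(7)}(4)) = −1/1209600 · (-8.39554e-12 − (-0.173035)) = -1.43051e-07.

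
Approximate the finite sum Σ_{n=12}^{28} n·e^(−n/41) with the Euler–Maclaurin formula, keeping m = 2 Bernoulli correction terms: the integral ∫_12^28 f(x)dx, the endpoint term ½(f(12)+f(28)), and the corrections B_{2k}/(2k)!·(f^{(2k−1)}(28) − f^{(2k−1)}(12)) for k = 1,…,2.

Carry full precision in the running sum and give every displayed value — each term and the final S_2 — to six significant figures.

The integral term ∫_12^28 x·e^(−x/41) dx = 192.589.
Boundary: ½(f(12) + f(28)) = ½(8.95510 + 14.1438) = 11.5495.
Integral + boundary = 204.139.
Order-1 term: 1/12 · (0.160165 − 0.527842) = -0.0306397.
After k=1: 204.108.
Order-2 term: −1/720 · (0.000696275 − 0.00120188) = 7.02228e-07.

S_2 ≈ 204.108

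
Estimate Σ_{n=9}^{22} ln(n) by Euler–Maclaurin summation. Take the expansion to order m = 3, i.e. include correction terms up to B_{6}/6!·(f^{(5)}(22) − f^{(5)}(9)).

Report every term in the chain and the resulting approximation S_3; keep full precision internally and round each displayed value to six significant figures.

Integral: ∫_9^22 ln(x) dx = 35.2279.
½[f(9) + f(22)] = ½[2.19722 + 3.09104] = 2.64413.
Running total after boundary: 37.8720.
Correction k=1: B_{2}/2! · (f^{(1)}(22) − f^{(1)}(9)) = 1/12 · (0.0454545 − 0.111111) = -0.00547138.
After k=1: 37.8666.
Correction k=2: B_{4}/4! · (f^{(3)}(22) − f^{(3)}(9)) = −1/720 · (0.000187829 − 0.00274348) = 3.54952e-06.
After k=2: 37.8666.
Correction k=3: B_{6}/6! · (f^{(5)}(22) − f^{(5)}(9)) = 1/30240 · (4.65691e-06 − 0.000406442) = -1.32865e-08.

S_3 ≈ 37.8666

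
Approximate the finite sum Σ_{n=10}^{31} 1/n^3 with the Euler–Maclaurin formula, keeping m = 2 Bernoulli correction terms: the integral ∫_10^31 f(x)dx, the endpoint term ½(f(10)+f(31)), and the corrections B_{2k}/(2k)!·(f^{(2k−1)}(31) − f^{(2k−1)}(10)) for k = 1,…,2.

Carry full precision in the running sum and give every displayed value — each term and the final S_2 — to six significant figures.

∫_10^31 1/x^3 dx evaluates to 0.00447971.
½[f(10) + f(31)] = ½[0.00100000 + 3.35672e-05] = 0.000516784.
Integral + boundary = 0.00499649.
Order-1 term: 1/12 · (-3.24844e-06 − (-0.000300000)) = 2.47293e-05.
After k=1: 0.00502122.
Order-2 term: −1/720 · (-6.76054e-08 − (-6.00000e-05)) = -8.32394e-08.

S_2 ≈ 0.00502114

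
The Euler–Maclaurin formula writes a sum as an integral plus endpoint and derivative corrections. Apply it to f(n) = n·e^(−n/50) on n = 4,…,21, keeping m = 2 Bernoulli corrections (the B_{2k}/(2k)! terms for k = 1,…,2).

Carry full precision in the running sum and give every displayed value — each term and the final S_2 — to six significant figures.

S_2 ≈ 168.604

Integral: ∫_4^21 x·e^(−x/50) dx = 159.898.
Endpoint term: (f(4) + f(21))/2 = (3.69247 + 13.7980)/2 = 8.74522.
So far: 168.643.
Correction k=1: B_{2}/2! · (f^{(1)}(21) − f^{(1)}(4)) = 1/12 · (0.381087 − 0.849267) = -0.0390150.
Running total after k=1: 168.604.
Correction k=2: B_{4}/4! · (f^{(3)}(21) − f^{(3)}(4)) = −1/720 · (0.000678072 − 0.00107820) = 5.55733e-07.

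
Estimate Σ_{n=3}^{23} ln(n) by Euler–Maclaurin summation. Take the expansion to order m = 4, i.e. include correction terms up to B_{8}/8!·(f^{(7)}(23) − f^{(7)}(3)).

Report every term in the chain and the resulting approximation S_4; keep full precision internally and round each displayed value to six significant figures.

Integral: ∫_3^23 ln(x) dx = 48.8205.
Endpoint term: (f(3) + f(23))/2 = (1.09861 + 3.13549)/2 = 2.11705.
Running total after boundary: 50.9376.
Correction k=1: B_{2}/2! · (f^{(1)}(23) − f^{(1)}(3)) = 1/12 · (0.0434783 − 0.333333) = -0.0241546.
After k=1: 50.9134.
Correction k=2: B_{4}/4! · (f^{(3)}(23) − f^{(3)}(3)) = −1/720 · (0.000164379 − 0.0740741) = 0.000102652.
After k=2: 50.9135.
Correction k=3: B_{6}/6! · (f^{(5)}(23) − f^{(5)}(3)) = 1/30240 · (3.72883e-06 − 0.0987654) = -3.26593e-06.
After k=3: 50.9135.
Correction k=4: B_{8}/8! · (f^{(7)}(23) − f^{(7)}(3)) = −1/1209600 · (2.11465e-07 − 0.329218) = 2.72171e-07.

S_4 ≈ 50.9135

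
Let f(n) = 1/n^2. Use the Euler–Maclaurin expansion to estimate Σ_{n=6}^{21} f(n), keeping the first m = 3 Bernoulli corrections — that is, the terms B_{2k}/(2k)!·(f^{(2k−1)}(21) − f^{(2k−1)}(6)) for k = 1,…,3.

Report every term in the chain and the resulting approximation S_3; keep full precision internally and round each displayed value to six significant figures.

The integral term ∫_6^21 1/x^2 dx = 0.119048.
Endpoint term: (f(6) + f(21))/2 = (0.0277778 + 0.00226757)/2 = 0.0150227.
So far: 0.134070.
Correction k=1: B_{2}/2! · (f^{(1)}(21) − f^{(1)}(6)) = 1/12 · (-0.000215959 − (-0.00925926)) = 0.000753608.
Running total after k=1: 0.134824.
Correction k=2: B_{4}/4! · (f^{(3)}(21) − f^{(3)}(6)) = −1/720 · (-5.87645e-06 − (-0.00308642)) = -4.27853e-06.
Running total after k=2: 0.134820.
Correction k=3: B_{6}/6! · (f^{(5)}(21) − f^{(5)}(6)) = 1/30240 · (-3.99758e-07 − (-0.00257202)) = 8.50402e-08.

S_3 ≈ 0.134820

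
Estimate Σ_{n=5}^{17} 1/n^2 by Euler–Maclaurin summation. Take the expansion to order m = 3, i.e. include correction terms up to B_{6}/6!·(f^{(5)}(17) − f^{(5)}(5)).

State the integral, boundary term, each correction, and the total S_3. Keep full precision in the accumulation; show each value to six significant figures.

Integral: ∫_5^17 1/x^2 dx = 0.141176.
Endpoint term: (f(5) + f(17))/2 = (0.0400000 + 0.00346021)/2 = 0.0217301.
So far: 0.162907.
Correction k=1: B_{2}/2! · (f^{(1)}(17) − f^{(1)}(5)) = 1/12 · (-0.000407083 − (-0.0160000)) = 0.00129941.
Running total after k=1: 0.164206.
Correction k=2: B_{4}/4! · (f^{(3)}(17) − f^{(3)}(5)) = −1/720 · (-1.69031e-05 − (-0.00768000)) = -1.06432e-05.
Running total after k=2: 0.164195.
Correction k=3: B_{6}/6! · (f^{(5)}(17) − f^{(5)}(5)) = 1/30240 · (-1.75465e-06 − (-0.00921600)) = 3.04704e-07.

S_3 ≈ 0.164196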